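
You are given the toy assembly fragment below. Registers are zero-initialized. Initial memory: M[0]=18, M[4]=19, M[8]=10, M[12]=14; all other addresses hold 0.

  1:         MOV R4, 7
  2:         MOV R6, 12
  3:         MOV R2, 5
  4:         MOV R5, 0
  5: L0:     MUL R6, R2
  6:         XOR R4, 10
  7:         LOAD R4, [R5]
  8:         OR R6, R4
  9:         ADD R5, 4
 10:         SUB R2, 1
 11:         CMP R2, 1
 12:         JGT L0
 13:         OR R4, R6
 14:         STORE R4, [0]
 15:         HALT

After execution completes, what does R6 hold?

1534

R4=7
R6=12
R2=5
R5=0
R6=12*5=60
R4=7^10=13
R4=M[0]=18
R6=60|18=62
R5=0+4=4
R2=5-1=4
CMP R2, 1  (cmp 4,1)
JGT L0: taken
R6=62*4=248
R4=18^10=24
R4=M[4]=19
R6=248|19=251
R5=4+4=8
R2=4-1=3
CMP R2, 1  (cmp 3,1)
JGT L0: taken
R6=251*3=753
R4=19^10=25
R4=M[8]=10
R6=753|10=763
R5=8+4=12
R2=3-1=2
CMP R2, 1  (cmp 2,1)
JGT L0: taken
R6=763*2=1526
R4=10^10=0
R4=M[12]=14
R6=1526|14=1534
R5=12+4=16
R2=2-1=1
CMP R2, 1  (cmp 1,1)
JGT L0: not taken
R4=14|1534=1534
STORE R4, [0] → M[0]=1534
halt.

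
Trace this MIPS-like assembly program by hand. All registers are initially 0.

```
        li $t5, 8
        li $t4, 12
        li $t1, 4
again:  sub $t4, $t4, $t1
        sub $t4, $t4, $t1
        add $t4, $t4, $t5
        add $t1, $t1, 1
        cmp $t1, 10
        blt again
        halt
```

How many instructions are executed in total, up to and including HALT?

$t5=8
$t4=12
$t1=4
$t4=12-4=8
$t4=8-4=4
$t4=4+8=12
$t1=4+1=5
cmp $t1, 10  (cmp 5,10)
blt again: taken
$t4=12-5=7
$t4=7-5=2
$t4=2+8=10
$t1=5+1=6
cmp $t1, 10  (cmp 6,10)
blt again: taken
$t4=10-6=4
$t4=4-6=-2
$t4=(-2)+8=6
$t1=6+1=7
cmp $t1, 10  (cmp 7,10)
blt again: taken
$t4=6-7=-1
$t4=(-1)-7=-8
$t4=(-8)+8=0
$t1=7+1=8
cmp $t1, 10  (cmp 8,10)
blt again: taken
$t4=0-8=-8
$t4=(-8)-8=-16
$t4=(-16)+8=-8
$t1=8+1=9
cmp $t1, 10  (cmp 9,10)
blt again: taken
$t4=(-8)-9=-17
$t4=(-17)-9=-26
$t4=(-26)+8=-18
$t1=9+1=10
cmp $t1, 10  (cmp 10,10)
blt again: not taken
halt.
Total executed instructions: 40.

40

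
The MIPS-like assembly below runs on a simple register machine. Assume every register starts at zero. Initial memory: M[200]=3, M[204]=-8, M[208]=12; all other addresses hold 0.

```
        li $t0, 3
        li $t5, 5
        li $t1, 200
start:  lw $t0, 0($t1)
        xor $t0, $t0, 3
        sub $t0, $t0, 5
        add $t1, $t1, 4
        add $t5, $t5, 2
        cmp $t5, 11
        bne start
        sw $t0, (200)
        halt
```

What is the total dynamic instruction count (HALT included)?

26

after li $t0, 3: $t0=3
after li $t5, 5: $t5=5
after li $t1, 200: $t1=200
after lw $t0, 0($t1): $t0=M[200]=3
after xor $t0, $t0, 3: $t0=3^3=0
after sub $t0, $t0, 5: $t0=0-5=-5
after add $t1, $t1, 4: $t1=200+4=204
after add $t5, $t5, 2: $t5=5+2=7
cmp $t5, 11  (cmp 7,11)
bne start: taken
after lw $t0, 0($t1): $t0=M[204]=-8
after xor $t0, $t0, 3: $t0=(-8)^3=-5
after sub $t0, $t0, 5: $t0=(-5)-5=-10
after add $t1, $t1, 4: $t1=204+4=208
after add $t5, $t5, 2: $t5=7+2=9
cmp $t5, 11  (cmp 9,11)
bne start: taken
after lw $t0, 0($t1): $t0=M[208]=12
after xor $t0, $t0, 3: $t0=12^3=15
after sub $t0, $t0, 5: $t0=15-5=10
after add $t1, $t1, 4: $t1=208+4=212
after add $t5, $t5, 2: $t5=9+2=11
cmp $t5, 11  (cmp 11,11)
bne start: not taken
sw $t0, (200) → M[200]=10
halt.
Total executed instructions: 26.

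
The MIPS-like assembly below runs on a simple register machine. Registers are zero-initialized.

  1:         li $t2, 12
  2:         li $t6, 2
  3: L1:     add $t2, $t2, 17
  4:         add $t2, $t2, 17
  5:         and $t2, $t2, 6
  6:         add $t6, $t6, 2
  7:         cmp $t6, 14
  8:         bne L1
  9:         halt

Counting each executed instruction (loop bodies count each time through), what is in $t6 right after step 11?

$t2=12
$t6=2
$t2=12+17=29
$t2=29+17=46
$t2=46&6=6
$t6=2+2=4
cmp $t6, 14  (cmp 4,14)
bne L1: taken
$t2=6+17=23
$t2=23+17=40
$t2=40&6=0
After step 11: $t6 = 4.

4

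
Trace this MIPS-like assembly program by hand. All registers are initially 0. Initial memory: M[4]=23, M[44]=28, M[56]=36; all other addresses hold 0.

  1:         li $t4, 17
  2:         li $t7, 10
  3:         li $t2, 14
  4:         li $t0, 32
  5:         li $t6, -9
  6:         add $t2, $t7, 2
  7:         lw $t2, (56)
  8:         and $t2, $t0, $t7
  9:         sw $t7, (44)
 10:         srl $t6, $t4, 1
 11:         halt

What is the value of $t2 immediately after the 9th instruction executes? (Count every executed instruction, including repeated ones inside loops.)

0

li $t4, 17 → $t4=17
li $t7, 10 → $t7=10
li $t2, 14 → $t2=14
li $t0, 32 → $t0=32
li $t6, -9 → $t6=-9
add $t2, $t7, 2 → $t2=10+2=12
lw $t2, (56) → $t2=M[56]=36
and $t2, $t0, $t7 → $t2=32&10=0
sw $t7, (44) → M[44]=10
After step 9: $t2 = 0.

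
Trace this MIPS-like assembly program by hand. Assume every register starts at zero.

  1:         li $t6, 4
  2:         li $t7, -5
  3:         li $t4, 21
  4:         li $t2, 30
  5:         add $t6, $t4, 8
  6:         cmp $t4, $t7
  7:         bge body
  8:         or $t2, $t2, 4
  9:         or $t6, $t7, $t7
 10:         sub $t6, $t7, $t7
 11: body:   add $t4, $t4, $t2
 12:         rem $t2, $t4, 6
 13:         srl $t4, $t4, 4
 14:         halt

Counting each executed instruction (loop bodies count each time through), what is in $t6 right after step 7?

29

li $t6, 4 → $t6=4
li $t7, -5 → $t7=-5
li $t4, 21 → $t4=21
li $t2, 30 → $t2=30
add $t6, $t4, 8 → $t6=21+8=29
cmp $t4, $t7  (cmp 21,-5)
bge body: taken
After step 7: $t6 = 29.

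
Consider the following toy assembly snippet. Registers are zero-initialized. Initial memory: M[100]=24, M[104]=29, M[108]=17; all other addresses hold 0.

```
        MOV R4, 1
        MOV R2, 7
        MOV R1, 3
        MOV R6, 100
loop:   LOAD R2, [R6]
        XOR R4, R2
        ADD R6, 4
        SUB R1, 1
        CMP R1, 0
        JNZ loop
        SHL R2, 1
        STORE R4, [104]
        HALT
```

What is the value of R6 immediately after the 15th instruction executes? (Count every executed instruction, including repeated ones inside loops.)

R4=1
R2=7
R1=3
R6=100
R2=M[100]=24
R4=1^24=25
R6=100+4=104
R1=3-1=2
CMP R1, 0  (cmp 2,0)
JNZ loop: taken
R2=M[104]=29
R4=25^29=4
R6=104+4=108
R1=2-1=1
CMP R1, 0  (cmp 1,0)
After step 15: R6 = 108.

108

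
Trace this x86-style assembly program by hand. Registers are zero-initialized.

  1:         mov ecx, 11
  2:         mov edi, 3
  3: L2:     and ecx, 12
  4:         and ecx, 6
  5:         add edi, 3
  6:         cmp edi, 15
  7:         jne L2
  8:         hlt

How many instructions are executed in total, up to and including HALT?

ecx=11
edi=3
ecx=11&12=8
ecx=8&6=0
edi=3+3=6
cmp edi, 15  (cmp 6,15)
jne L2: taken
ecx=0&12=0
ecx=0&6=0
edi=6+3=9
cmp edi, 15  (cmp 9,15)
jne L2: taken
ecx=0&12=0
ecx=0&6=0
edi=9+3=12
cmp edi, 15  (cmp 12,15)
jne L2: taken
ecx=0&12=0
ecx=0&6=0
edi=12+3=15
cmp edi, 15  (cmp 15,15)
jne L2: not taken
halt.
Total executed instructions: 23.

23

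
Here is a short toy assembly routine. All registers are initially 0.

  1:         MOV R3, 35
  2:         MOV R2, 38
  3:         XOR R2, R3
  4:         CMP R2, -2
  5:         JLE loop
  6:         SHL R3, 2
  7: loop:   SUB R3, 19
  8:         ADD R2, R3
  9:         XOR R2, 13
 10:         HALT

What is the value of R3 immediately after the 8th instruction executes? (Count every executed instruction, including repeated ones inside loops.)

MOV R3, 35 → R3=35
MOV R2, 38 → R2=38
XOR R2, R3 → R2=38^35=5
CMP R2, -2  (cmp 5,-2)
JLE loop: not taken
SHL R3, 2 → R3=35<<2=140
SUB R3, 19 → R3=140-19=121
ADD R2, R3 → R2=5+121=126
After step 8: R3 = 121.

121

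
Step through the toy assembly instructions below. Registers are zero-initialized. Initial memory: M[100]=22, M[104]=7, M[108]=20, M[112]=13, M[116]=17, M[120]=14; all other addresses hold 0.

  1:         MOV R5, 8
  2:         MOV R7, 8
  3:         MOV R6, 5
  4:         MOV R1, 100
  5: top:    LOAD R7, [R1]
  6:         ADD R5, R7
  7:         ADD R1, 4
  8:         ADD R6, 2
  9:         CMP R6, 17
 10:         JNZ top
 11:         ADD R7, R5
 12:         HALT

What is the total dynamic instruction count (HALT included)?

42

MOV R5, 8 → R5=8
MOV R7, 8 → R7=8
MOV R6, 5 → R6=5
MOV R1, 100 → R1=100
LOAD R7, [R1] → R7=M[100]=22
ADD R5, R7 → R5=8+22=30
ADD R1, 4 → R1=100+4=104
ADD R6, 2 → R6=5+2=7
CMP R6, 17  (cmp 7,17)
JNZ top: taken
LOAD R7, [R1] → R7=M[104]=7
ADD R5, R7 → R5=30+7=37
ADD R1, 4 → R1=104+4=108
ADD R6, 2 → R6=7+2=9
CMP R6, 17  (cmp 9,17)
JNZ top: taken
LOAD R7, [R1] → R7=M[108]=20
ADD R5, R7 → R5=37+20=57
ADD R1, 4 → R1=108+4=112
ADD R6, 2 → R6=9+2=11
CMP R6, 17  (cmp 11,17)
JNZ top: taken
LOAD R7, [R1] → R7=M[112]=13
ADD R5, R7 → R5=57+13=70
ADD R1, 4 → R1=112+4=116
ADD R6, 2 → R6=11+2=13
CMP R6, 17  (cmp 13,17)
JNZ top: taken
LOAD R7, [R1] → R7=M[116]=17
ADD R5, R7 → R5=70+17=87
ADD R1, 4 → R1=116+4=120
ADD R6, 2 → R6=13+2=15
CMP R6, 17  (cmp 15,17)
JNZ top: taken
LOAD R7, [R1] → R7=M[120]=14
ADD R5, R7 → R5=87+14=101
ADD R1, 4 → R1=120+4=124
ADD R6, 2 → R6=15+2=17
CMP R6, 17  (cmp 17,17)
JNZ top: not taken
ADD R7, R5 → R7=14+101=115
halt.
Total executed instructions: 42.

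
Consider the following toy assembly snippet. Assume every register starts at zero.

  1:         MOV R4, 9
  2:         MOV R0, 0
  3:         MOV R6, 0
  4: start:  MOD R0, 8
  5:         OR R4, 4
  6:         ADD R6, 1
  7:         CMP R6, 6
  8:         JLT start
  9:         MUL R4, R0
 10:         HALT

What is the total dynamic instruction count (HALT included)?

35

R4=9
R0=0
R6=0
R0=0%8=0
R4=9|4=13
R6=0+1=1
CMP R6, 6  (cmp 1,6)
JLT start: taken
R0=0%8=0
R4=13|4=13
R6=1+1=2
CMP R6, 6  (cmp 2,6)
JLT start: taken
R0=0%8=0
R4=13|4=13
R6=2+1=3
CMP R6, 6  (cmp 3,6)
JLT start: taken
R0=0%8=0
R4=13|4=13
R6=3+1=4
CMP R6, 6  (cmp 4,6)
JLT start: taken
R0=0%8=0
R4=13|4=13
R6=4+1=5
CMP R6, 6  (cmp 5,6)
JLT start: taken
R0=0%8=0
R4=13|4=13
R6=5+1=6
CMP R6, 6  (cmp 6,6)
JLT start: not taken
R4=13*0=0
halt.
Total executed instructions: 35.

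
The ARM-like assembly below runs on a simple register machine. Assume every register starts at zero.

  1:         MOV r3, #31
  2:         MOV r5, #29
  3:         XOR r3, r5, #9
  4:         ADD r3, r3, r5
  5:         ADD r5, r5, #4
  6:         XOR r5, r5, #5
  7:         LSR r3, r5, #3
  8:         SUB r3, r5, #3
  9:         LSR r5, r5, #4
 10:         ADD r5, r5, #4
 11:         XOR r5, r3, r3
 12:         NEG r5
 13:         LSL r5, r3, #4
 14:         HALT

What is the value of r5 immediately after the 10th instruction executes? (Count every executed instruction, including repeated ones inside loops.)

6

after MOV r3, #31: r3=31
after MOV r5, #29: r5=29
after XOR r3, r5, #9: r3=29^9=20
after ADD r3, r3, r5: r3=20+29=49
after ADD r5, r5, #4: r5=29+4=33
after XOR r5, r5, #5: r5=33^5=36
after LSR r3, r5, #3: r3=36>>3=4
after SUB r3, r5, #3: r3=36-3=33
after LSR r5, r5, #4: r5=36>>4=2
after ADD r5, r5, #4: r5=2+4=6
After step 10: r5 = 6.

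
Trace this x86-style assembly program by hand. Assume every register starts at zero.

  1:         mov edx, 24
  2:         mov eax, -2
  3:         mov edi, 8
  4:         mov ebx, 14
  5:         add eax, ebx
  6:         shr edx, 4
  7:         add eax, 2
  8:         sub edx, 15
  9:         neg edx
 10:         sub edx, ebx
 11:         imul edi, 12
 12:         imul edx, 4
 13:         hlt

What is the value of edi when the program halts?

96

after mov edx, 24: edx=24
after mov eax, -2: eax=-2
after mov edi, 8: edi=8
after mov ebx, 14: ebx=14
after add eax, ebx: eax=(-2)+14=12
after shr edx, 4: edx=24>>4=1
after add eax, 2: eax=12+2=14
after sub edx, 15: edx=1-15=-14
after neg edx: edx=-(-14)=14
after sub edx, ebx: edx=14-14=0
after imul edi, 12: edi=8*12=96
after imul edx, 4: edx=0*4=0
halt.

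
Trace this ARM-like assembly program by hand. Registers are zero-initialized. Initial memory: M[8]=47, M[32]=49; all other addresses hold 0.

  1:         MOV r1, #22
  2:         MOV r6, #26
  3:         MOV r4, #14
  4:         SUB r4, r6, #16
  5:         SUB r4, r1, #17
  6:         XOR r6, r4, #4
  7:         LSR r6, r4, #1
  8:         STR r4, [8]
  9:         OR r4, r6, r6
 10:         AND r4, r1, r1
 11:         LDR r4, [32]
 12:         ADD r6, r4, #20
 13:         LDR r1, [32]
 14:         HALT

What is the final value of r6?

MOV r1, #22 → r1=22
MOV r6, #26 → r6=26
MOV r4, #14 → r4=14
SUB r4, r6, #16 → r4=26-16=10
SUB r4, r1, #17 → r4=22-17=5
XOR r6, r4, #4 → r6=5^4=1
LSR r6, r4, #1 → r6=5>>1=2
STR r4, [8] → M[8]=5
OR r4, r6, r6 → r4=2|2=2
AND r4, r1, r1 → r4=22&22=22
LDR r4, [32] → r4=M[32]=49
ADD r6, r4, #20 → r6=49+20=69
LDR r1, [32] → r1=M[32]=49
halt.

69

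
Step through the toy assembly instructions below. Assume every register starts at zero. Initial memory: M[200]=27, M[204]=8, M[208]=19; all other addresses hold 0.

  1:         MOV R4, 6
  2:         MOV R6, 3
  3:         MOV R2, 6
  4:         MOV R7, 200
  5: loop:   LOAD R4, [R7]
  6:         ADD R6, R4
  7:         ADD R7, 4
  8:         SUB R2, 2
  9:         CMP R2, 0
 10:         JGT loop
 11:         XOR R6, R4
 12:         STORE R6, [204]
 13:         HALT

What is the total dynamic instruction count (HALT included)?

R4=6
R6=3
R2=6
R7=200
R4=M[200]=27
R6=3+27=30
R7=200+4=204
R2=6-2=4
CMP R2, 0  (cmp 4,0)
JGT loop: taken
R4=M[204]=8
R6=30+8=38
R7=204+4=208
R2=4-2=2
CMP R2, 0  (cmp 2,0)
JGT loop: taken
R4=M[208]=19
R6=38+19=57
R7=208+4=212
R2=2-2=0
CMP R2, 0  (cmp 0,0)
JGT loop: not taken
R6=57^19=42
STORE R6, [204] → M[204]=42
halt.
Total executed instructions: 25.

25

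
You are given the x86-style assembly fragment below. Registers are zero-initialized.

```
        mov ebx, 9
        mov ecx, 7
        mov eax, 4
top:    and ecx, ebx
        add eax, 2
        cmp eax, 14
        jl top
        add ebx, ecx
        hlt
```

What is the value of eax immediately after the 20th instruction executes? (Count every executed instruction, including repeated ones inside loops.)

after mov ebx, 9: ebx=9
after mov ecx, 7: ecx=7
after mov eax, 4: eax=4
after and ecx, ebx: ecx=7&9=1
after add eax, 2: eax=4+2=6
cmp eax, 14  (cmp 6,14)
jl top: taken
after and ecx, ebx: ecx=1&9=1
after add eax, 2: eax=6+2=8
cmp eax, 14  (cmp 8,14)
jl top: taken
after and ecx, ebx: ecx=1&9=1
after add eax, 2: eax=8+2=10
cmp eax, 14  (cmp 10,14)
jl top: taken
after and ecx, ebx: ecx=1&9=1
after add eax, 2: eax=10+2=12
cmp eax, 14  (cmp 12,14)
jl top: taken
after and ecx, ebx: ecx=1&9=1
After step 20: eax = 12.

12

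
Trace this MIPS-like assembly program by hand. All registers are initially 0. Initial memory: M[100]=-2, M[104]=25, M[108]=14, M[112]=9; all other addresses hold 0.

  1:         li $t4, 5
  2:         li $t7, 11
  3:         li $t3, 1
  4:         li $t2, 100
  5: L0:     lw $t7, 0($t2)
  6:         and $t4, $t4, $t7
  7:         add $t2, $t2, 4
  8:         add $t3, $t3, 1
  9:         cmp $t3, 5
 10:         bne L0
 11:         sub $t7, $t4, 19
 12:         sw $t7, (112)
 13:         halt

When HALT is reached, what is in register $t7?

-19

after li $t4, 5: $t4=5
after li $t7, 11: $t7=11
after li $t3, 1: $t3=1
after li $t2, 100: $t2=100
after lw $t7, 0($t2): $t7=M[100]=-2
after and $t4, $t4, $t7: $t4=5&(-2)=4
after add $t2, $t2, 4: $t2=100+4=104
after add $t3, $t3, 1: $t3=1+1=2
cmp $t3, 5  (cmp 2,5)
bne L0: taken
after lw $t7, 0($t2): $t7=M[104]=25
after and $t4, $t4, $t7: $t4=4&25=0
after add $t2, $t2, 4: $t2=104+4=108
after add $t3, $t3, 1: $t3=2+1=3
cmp $t3, 5  (cmp 3,5)
bne L0: taken
after lw $t7, 0($t2): $t7=M[108]=14
after and $t4, $t4, $t7: $t4=0&14=0
after add $t2, $t2, 4: $t2=108+4=112
after add $t3, $t3, 1: $t3=3+1=4
cmp $t3, 5  (cmp 4,5)
bne L0: taken
after lw $t7, 0($t2): $t7=M[112]=9
after and $t4, $t4, $t7: $t4=0&9=0
after add $t2, $t2, 4: $t2=112+4=116
after add $t3, $t3, 1: $t3=4+1=5
cmp $t3, 5  (cmp 5,5)
bne L0: not taken
after sub $t7, $t4, 19: $t7=0-19=-19
sw $t7, (112) → M[112]=-19
halt.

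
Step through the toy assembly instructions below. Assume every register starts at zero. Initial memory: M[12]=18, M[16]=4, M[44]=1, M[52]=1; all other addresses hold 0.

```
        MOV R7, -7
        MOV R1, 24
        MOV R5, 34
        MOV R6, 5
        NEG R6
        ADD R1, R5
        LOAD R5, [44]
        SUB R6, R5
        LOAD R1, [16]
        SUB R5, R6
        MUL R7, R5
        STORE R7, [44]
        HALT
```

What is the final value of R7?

MOV R7, -7 → R7=-7
MOV R1, 24 → R1=24
MOV R5, 34 → R5=34
MOV R6, 5 → R6=5
NEG R6 → R6=-(5)=-5
ADD R1, R5 → R1=24+34=58
LOAD R5, [44] → R5=M[44]=1
SUB R6, R5 → R6=(-5)-1=-6
LOAD R1, [16] → R1=M[16]=4
SUB R5, R6 → R5=1-(-6)=7
MUL R7, R5 → R7=(-7)*7=-49
STORE R7, [44] → M[44]=-49
halt.

-49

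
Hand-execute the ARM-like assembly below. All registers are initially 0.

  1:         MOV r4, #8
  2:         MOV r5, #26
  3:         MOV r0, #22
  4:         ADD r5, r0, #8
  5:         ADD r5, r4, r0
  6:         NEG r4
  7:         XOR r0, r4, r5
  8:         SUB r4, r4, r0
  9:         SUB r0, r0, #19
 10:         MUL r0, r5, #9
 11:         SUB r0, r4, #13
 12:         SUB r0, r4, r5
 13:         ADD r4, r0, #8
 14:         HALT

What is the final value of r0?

after MOV r4, #8: r4=8
after MOV r5, #26: r5=26
after MOV r0, #22: r0=22
after ADD r5, r0, #8: r5=22+8=30
after ADD r5, r4, r0: r5=8+22=30
after NEG r4: r4=-(8)=-8
after XOR r0, r4, r5: r0=(-8)^30=-26
after SUB r4, r4, r0: r4=(-8)-(-26)=18
after SUB r0, r0, #19: r0=(-26)-19=-45
after MUL r0, r5, #9: r0=30*9=270
after SUB r0, r4, #13: r0=18-13=5
after SUB r0, r4, r5: r0=18-30=-12
after ADD r4, r0, #8: r4=(-12)+8=-4
halt.

-12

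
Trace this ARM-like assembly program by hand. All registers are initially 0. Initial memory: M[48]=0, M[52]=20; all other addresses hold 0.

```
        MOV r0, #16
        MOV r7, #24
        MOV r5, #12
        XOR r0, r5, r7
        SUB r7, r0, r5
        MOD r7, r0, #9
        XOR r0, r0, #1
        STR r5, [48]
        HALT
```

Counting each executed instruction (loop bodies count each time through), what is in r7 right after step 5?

r0=16
r7=24
r5=12
r0=12^24=20
r7=20-12=8
After step 5: r7 = 8.

8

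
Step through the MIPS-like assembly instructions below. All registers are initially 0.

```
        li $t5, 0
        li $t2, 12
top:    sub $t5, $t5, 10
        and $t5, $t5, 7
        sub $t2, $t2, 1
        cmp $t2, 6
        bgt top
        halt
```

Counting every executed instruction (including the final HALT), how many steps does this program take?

li $t5, 0 → $t5=0
li $t2, 12 → $t2=12
sub $t5, $t5, 10 → $t5=0-10=-10
and $t5, $t5, 7 → $t5=(-10)&7=6
sub $t2, $t2, 1 → $t2=12-1=11
cmp $t2, 6  (cmp 11,6)
bgt top: taken
sub $t5, $t5, 10 → $t5=6-10=-4
and $t5, $t5, 7 → $t5=(-4)&7=4
sub $t2, $t2, 1 → $t2=11-1=10
cmp $t2, 6  (cmp 10,6)
bgt top: taken
sub $t5, $t5, 10 → $t5=4-10=-6
and $t5, $t5, 7 → $t5=(-6)&7=2
sub $t2, $t2, 1 → $t2=10-1=9
cmp $t2, 6  (cmp 9,6)
bgt top: taken
sub $t5, $t5, 10 → $t5=2-10=-8
and $t5, $t5, 7 → $t5=(-8)&7=0
sub $t2, $t2, 1 → $t2=9-1=8
cmp $t2, 6  (cmp 8,6)
bgt top: taken
sub $t5, $t5, 10 → $t5=0-10=-10
and $t5, $t5, 7 → $t5=(-10)&7=6
sub $t2, $t2, 1 → $t2=8-1=7
cmp $t2, 6  (cmp 7,6)
bgt top: taken
sub $t5, $t5, 10 → $t5=6-10=-4
and $t5, $t5, 7 → $t5=(-4)&7=4
sub $t2, $t2, 1 → $t2=7-1=6
cmp $t2, 6  (cmp 6,6)
bgt top: not taken
halt.
Total executed instructions: 33.

33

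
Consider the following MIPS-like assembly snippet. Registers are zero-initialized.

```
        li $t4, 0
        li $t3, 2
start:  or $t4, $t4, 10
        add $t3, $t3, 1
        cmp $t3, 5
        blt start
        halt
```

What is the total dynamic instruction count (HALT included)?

$t4=0
$t3=2
$t4=0|10=10
$t3=2+1=3
cmp $t3, 5  (cmp 3,5)
blt start: taken
$t4=10|10=10
$t3=3+1=4
cmp $t3, 5  (cmp 4,5)
blt start: taken
$t4=10|10=10
$t3=4+1=5
cmp $t3, 5  (cmp 5,5)
blt start: not taken
halt.
Total executed instructions: 15.

15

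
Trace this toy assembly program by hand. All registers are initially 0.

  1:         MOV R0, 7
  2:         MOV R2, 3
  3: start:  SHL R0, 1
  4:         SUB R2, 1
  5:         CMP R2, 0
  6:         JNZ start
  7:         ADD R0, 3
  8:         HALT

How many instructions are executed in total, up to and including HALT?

16

MOV R0, 7 → R0=7
MOV R2, 3 → R2=3
SHL R0, 1 → R0=7<<1=14
SUB R2, 1 → R2=3-1=2
CMP R2, 0  (cmp 2,0)
JNZ start: taken
SHL R0, 1 → R0=14<<1=28
SUB R2, 1 → R2=2-1=1
CMP R2, 0  (cmp 1,0)
JNZ start: taken
SHL R0, 1 → R0=28<<1=56
SUB R2, 1 → R2=1-1=0
CMP R2, 0  (cmp 0,0)
JNZ start: not taken
ADD R0, 3 → R0=56+3=59
halt.
Total executed instructions: 16.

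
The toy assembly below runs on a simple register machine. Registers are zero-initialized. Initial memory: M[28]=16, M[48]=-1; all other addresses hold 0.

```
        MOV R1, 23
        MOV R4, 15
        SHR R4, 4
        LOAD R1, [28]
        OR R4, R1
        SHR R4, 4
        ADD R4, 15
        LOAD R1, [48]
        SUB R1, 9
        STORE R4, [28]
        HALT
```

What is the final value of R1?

-10

R1=23
R4=15
R4=15>>4=0
R1=M[28]=16
R4=0|16=16
R4=16>>4=1
R4=1+15=16
R1=M[48]=-1
R1=(-1)-9=-10
STORE R4, [28] → M[28]=16
halt.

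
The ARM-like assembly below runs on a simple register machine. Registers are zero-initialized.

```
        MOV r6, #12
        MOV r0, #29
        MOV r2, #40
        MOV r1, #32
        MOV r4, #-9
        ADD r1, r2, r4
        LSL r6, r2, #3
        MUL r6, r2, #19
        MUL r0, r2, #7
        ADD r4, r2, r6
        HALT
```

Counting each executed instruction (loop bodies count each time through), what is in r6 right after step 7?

after MOV r6, #12: r6=12
after MOV r0, #29: r0=29
after MOV r2, #40: r2=40
after MOV r1, #32: r1=32
after MOV r4, #-9: r4=-9
after ADD r1, r2, r4: r1=40+(-9)=31
after LSL r6, r2, #3: r6=40<<3=320
After step 7: r6 = 320.

320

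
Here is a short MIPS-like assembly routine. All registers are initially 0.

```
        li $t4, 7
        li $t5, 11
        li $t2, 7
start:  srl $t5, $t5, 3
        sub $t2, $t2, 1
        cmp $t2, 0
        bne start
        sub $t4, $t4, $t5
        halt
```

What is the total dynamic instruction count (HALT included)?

$t4=7
$t5=11
$t2=7
$t5=11>>3=1
$t2=7-1=6
cmp $t2, 0  (cmp 6,0)
bne start: taken
$t5=1>>3=0
$t2=6-1=5
cmp $t2, 0  (cmp 5,0)
bne start: taken
$t5=0>>3=0
$t2=5-1=4
cmp $t2, 0  (cmp 4,0)
bne start: taken
$t5=0>>3=0
$t2=4-1=3
cmp $t2, 0  (cmp 3,0)
bne start: taken
$t5=0>>3=0
$t2=3-1=2
cmp $t2, 0  (cmp 2,0)
bne start: taken
$t5=0>>3=0
$t2=2-1=1
cmp $t2, 0  (cmp 1,0)
bne start: taken
$t5=0>>3=0
$t2=1-1=0
cmp $t2, 0  (cmp 0,0)
bne start: not taken
$t4=7-0=7
halt.
Total executed instructions: 33.

33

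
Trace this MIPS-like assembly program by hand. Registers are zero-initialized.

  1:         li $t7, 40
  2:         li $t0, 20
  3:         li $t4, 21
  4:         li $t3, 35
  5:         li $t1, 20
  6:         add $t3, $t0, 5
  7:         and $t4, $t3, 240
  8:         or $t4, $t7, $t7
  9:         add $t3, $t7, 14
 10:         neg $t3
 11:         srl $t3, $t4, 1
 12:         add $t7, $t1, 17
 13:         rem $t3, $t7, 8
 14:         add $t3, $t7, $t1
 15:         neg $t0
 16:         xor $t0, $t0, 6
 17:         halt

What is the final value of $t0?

li $t7, 40 → $t7=40
li $t0, 20 → $t0=20
li $t4, 21 → $t4=21
li $t3, 35 → $t3=35
li $t1, 20 → $t1=20
add $t3, $t0, 5 → $t3=20+5=25
and $t4, $t3, 240 → $t4=25&240=16
or $t4, $t7, $t7 → $t4=40|40=40
add $t3, $t7, 14 → $t3=40+14=54
neg $t3 → $t3=-(54)=-54
srl $t3, $t4, 1 → $t3=40>>1=20
add $t7, $t1, 17 → $t7=20+17=37
rem $t3, $t7, 8 → $t3=37%8=5
add $t3, $t7, $t1 → $t3=37+20=57
neg $t0 → $t0=-(20)=-20
xor $t0, $t0, 6 → $t0=(-20)^6=-22
halt.

-22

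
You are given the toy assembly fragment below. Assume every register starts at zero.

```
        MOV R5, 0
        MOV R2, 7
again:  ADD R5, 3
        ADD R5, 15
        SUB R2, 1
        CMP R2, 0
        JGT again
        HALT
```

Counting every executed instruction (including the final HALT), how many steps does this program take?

R5=0
R2=7
R5=0+3=3
R5=3+15=18
R2=7-1=6
CMP R2, 0  (cmp 6,0)
JGT again: taken
R5=18+3=21
R5=21+15=36
R2=6-1=5
CMP R2, 0  (cmp 5,0)
JGT again: taken
R5=36+3=39
R5=39+15=54
R2=5-1=4
CMP R2, 0  (cmp 4,0)
JGT again: taken
R5=54+3=57
R5=57+15=72
R2=4-1=3
CMP R2, 0  (cmp 3,0)
JGT again: taken
R5=72+3=75
R5=75+15=90
R2=3-1=2
CMP R2, 0  (cmp 2,0)
JGT again: taken
R5=90+3=93
R5=93+15=108
R2=2-1=1
CMP R2, 0  (cmp 1,0)
JGT again: taken
R5=108+3=111
R5=111+15=126
R2=1-1=0
CMP R2, 0  (cmp 0,0)
JGT again: not taken
halt.
Total executed instructions: 38.

38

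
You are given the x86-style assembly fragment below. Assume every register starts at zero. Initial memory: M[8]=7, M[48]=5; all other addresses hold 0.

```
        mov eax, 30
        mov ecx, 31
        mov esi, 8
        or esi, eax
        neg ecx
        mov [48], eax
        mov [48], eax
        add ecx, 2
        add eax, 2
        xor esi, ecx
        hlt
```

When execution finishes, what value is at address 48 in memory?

eax=30
ecx=31
esi=8
esi=8|30=30
ecx=-(31)=-31
mov [48], eax → M[48]=30
mov [48], eax → M[48]=30
ecx=(-31)+2=-29
eax=30+2=32
esi=30^(-29)=-3
halt.

30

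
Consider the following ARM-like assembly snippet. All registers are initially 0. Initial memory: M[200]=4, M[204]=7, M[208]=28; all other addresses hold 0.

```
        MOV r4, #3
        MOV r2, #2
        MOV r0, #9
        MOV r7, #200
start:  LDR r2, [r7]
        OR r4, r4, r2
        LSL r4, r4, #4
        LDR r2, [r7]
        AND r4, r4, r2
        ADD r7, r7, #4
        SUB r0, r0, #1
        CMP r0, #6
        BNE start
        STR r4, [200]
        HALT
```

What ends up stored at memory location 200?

after MOV r4, #3: r4=3
after MOV r2, #2: r2=2
after MOV r0, #9: r0=9
after MOV r7, #200: r7=200
after LDR r2, [r7]: r2=M[200]=4
after OR r4, r4, r2: r4=3|4=7
after LSL r4, r4, #4: r4=7<<4=112
after LDR r2, [r7]: r2=M[200]=4
after AND r4, r4, r2: r4=112&4=0
after ADD r7, r7, #4: r7=200+4=204
after SUB r0, r0, #1: r0=9-1=8
CMP r0, #6  (cmp 8,6)
BNE start: taken
after LDR r2, [r7]: r2=M[204]=7
after OR r4, r4, r2: r4=0|7=7
after LSL r4, r4, #4: r4=7<<4=112
after LDR r2, [r7]: r2=M[204]=7
after AND r4, r4, r2: r4=112&7=0
after ADD r7, r7, #4: r7=204+4=208
after SUB r0, r0, #1: r0=8-1=7
CMP r0, #6  (cmp 7,6)
BNE start: taken
after LDR r2, [r7]: r2=M[208]=28
after OR r4, r4, r2: r4=0|28=28
after LSL r4, r4, #4: r4=28<<4=448
after LDR r2, [r7]: r2=M[208]=28
after AND r4, r4, r2: r4=448&28=0
after ADD r7, r7, #4: r7=208+4=212
after SUB r0, r0, #1: r0=7-1=6
CMP r0, #6  (cmp 6,6)
BNE start: not taken
STR r4, [200] → M[200]=0
halt.

0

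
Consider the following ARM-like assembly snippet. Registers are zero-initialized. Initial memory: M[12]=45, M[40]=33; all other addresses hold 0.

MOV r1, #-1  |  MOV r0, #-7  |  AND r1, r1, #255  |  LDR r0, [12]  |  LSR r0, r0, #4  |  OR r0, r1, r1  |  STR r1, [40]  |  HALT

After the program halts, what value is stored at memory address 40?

255

r1=-1
r0=-7
r1=(-1)&255=255
r0=M[12]=45
r0=45>>4=2
r0=255|255=255
STR r1, [40] → M[40]=255
halt.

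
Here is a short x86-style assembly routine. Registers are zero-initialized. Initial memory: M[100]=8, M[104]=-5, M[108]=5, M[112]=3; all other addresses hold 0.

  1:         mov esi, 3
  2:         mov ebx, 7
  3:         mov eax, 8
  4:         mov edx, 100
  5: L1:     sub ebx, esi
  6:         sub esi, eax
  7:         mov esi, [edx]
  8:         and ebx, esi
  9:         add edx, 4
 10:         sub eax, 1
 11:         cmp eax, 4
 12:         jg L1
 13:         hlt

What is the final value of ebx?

0

esi=3
ebx=7
eax=8
edx=100
ebx=7-3=4
esi=3-8=-5
esi=M[100]=8
ebx=4&8=0
edx=100+4=104
eax=8-1=7
cmp eax, 4  (cmp 7,4)
jg L1: taken
ebx=0-8=-8
esi=8-7=1
esi=M[104]=-5
ebx=(-8)&(-5)=-8
edx=104+4=108
eax=7-1=6
cmp eax, 4  (cmp 6,4)
jg L1: taken
ebx=(-8)-(-5)=-3
esi=(-5)-6=-11
esi=M[108]=5
ebx=(-3)&5=5
edx=108+4=112
eax=6-1=5
cmp eax, 4  (cmp 5,4)
jg L1: taken
ebx=5-5=0
esi=5-5=0
esi=M[112]=3
ebx=0&3=0
edx=112+4=116
eax=5-1=4
cmp eax, 4  (cmp 4,4)
jg L1: not taken
halt.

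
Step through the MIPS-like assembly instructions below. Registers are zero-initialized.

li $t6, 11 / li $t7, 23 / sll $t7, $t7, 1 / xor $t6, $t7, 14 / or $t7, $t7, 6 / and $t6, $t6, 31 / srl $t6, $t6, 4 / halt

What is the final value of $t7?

li $t6, 11 → $t6=11
li $t7, 23 → $t7=23
sll $t7, $t7, 1 → $t7=23<<1=46
xor $t6, $t7, 14 → $t6=46^14=32
or $t7, $t7, 6 → $t7=46|6=46
and $t6, $t6, 31 → $t6=32&31=0
srl $t6, $t6, 4 → $t6=0>>4=0
halt.

46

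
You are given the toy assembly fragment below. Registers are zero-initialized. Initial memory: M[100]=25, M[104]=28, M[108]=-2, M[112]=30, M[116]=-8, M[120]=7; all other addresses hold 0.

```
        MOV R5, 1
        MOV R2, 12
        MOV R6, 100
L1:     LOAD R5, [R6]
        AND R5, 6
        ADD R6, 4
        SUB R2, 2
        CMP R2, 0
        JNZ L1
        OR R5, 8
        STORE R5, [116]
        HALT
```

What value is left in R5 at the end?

14

R5=1
R2=12
R6=100
R5=M[100]=25
R5=25&6=0
R6=100+4=104
R2=12-2=10
CMP R2, 0  (cmp 10,0)
JNZ L1: taken
R5=M[104]=28
R5=28&6=4
R6=104+4=108
R2=10-2=8
CMP R2, 0  (cmp 8,0)
JNZ L1: taken
R5=M[108]=-2
R5=(-2)&6=6
R6=108+4=112
R2=8-2=6
CMP R2, 0  (cmp 6,0)
JNZ L1: taken
R5=M[112]=30
R5=30&6=6
R6=112+4=116
R2=6-2=4
CMP R2, 0  (cmp 4,0)
JNZ L1: taken
R5=M[116]=-8
R5=(-8)&6=0
R6=116+4=120
R2=4-2=2
CMP R2, 0  (cmp 2,0)
JNZ L1: taken
R5=M[120]=7
R5=7&6=6
R6=120+4=124
R2=2-2=0
CMP R2, 0  (cmp 0,0)
JNZ L1: not taken
R5=6|8=14
STORE R5, [116] → M[116]=14
halt.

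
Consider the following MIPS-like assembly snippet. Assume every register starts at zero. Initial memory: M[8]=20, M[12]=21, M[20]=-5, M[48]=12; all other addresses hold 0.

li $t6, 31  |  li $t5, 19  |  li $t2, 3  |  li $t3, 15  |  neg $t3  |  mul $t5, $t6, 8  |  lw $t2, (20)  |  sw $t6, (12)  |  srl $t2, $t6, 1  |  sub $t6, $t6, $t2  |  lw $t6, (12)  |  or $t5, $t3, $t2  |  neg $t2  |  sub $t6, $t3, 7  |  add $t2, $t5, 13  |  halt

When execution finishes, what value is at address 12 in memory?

31

li $t6, 31 → $t6=31
li $t5, 19 → $t5=19
li $t2, 3 → $t2=3
li $t3, 15 → $t3=15
neg $t3 → $t3=-(15)=-15
mul $t5, $t6, 8 → $t5=31*8=248
lw $t2, (20) → $t2=M[20]=-5
sw $t6, (12) → M[12]=31
srl $t2, $t6, 1 → $t2=31>>1=15
sub $t6, $t6, $t2 → $t6=31-15=16
lw $t6, (12) → $t6=M[12]=31
or $t5, $t3, $t2 → $t5=(-15)|15=-1
neg $t2 → $t2=-(15)=-15
sub $t6, $t3, 7 → $t6=(-15)-7=-22
add $t2, $t5, 13 → $t2=(-1)+13=12
halt.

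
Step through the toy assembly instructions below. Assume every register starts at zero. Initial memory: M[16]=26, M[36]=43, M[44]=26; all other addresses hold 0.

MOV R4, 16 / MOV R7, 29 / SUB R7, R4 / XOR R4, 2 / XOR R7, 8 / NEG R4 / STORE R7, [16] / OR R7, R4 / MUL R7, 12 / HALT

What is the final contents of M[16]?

5

R4=16
R7=29
R7=29-16=13
R4=16^2=18
R7=13^8=5
R4=-(18)=-18
STORE R7, [16] → M[16]=5
R7=5|(-18)=-17
R7=(-17)*12=-204
halt.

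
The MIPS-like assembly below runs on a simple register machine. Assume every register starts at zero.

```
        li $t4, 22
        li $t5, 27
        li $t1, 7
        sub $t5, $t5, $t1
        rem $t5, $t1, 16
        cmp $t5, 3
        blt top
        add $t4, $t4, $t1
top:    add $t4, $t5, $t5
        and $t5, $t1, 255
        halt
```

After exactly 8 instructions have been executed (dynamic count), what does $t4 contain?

29

li $t4, 22 → $t4=22
li $t5, 27 → $t5=27
li $t1, 7 → $t1=7
sub $t5, $t5, $t1 → $t5=27-7=20
rem $t5, $t1, 16 → $t5=7%16=7
cmp $t5, 3  (cmp 7,3)
blt top: not taken
add $t4, $t4, $t1 → $t4=22+7=29
After step 8: $t4 = 29.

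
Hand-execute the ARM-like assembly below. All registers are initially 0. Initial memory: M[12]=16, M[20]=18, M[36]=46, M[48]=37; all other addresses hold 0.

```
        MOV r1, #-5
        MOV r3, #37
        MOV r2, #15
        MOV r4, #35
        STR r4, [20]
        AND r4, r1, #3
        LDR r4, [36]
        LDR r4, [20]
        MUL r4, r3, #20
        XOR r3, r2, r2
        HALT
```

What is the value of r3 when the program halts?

MOV r1, #-5 → r1=-5
MOV r3, #37 → r3=37
MOV r2, #15 → r2=15
MOV r4, #35 → r4=35
STR r4, [20] → M[20]=35
AND r4, r1, #3 → r4=(-5)&3=3
LDR r4, [36] → r4=M[36]=46
LDR r4, [20] → r4=M[20]=35
MUL r4, r3, #20 → r4=37*20=740
XOR r3, r2, r2 → r3=15^15=0
halt.

0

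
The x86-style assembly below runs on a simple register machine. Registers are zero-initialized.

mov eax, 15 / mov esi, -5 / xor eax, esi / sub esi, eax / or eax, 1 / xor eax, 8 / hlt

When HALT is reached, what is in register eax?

eax=15
esi=-5
eax=15^(-5)=-12
esi=(-5)-(-12)=7
eax=(-12)|1=-11
eax=(-11)^8=-3
halt.

-3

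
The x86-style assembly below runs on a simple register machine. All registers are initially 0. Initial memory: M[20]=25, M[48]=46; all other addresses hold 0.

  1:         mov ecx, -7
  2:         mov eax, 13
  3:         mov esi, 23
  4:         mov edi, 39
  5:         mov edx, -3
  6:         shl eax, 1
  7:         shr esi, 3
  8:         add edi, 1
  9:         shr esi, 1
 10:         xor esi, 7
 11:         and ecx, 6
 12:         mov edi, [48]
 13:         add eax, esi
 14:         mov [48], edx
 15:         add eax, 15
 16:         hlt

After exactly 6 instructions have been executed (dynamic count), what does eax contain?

26

mov ecx, -7 → ecx=-7
mov eax, 13 → eax=13
mov esi, 23 → esi=23
mov edi, 39 → edi=39
mov edx, -3 → edx=-3
shl eax, 1 → eax=13<<1=26
After step 6: eax = 26.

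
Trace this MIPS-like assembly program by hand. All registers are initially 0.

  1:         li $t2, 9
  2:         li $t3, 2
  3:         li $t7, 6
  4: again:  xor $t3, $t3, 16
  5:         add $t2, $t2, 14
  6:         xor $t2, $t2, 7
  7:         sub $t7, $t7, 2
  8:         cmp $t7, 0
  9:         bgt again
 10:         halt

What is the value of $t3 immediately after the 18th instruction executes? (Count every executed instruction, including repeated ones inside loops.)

after li $t2, 9: $t2=9
after li $t3, 2: $t3=2
after li $t7, 6: $t7=6
after xor $t3, $t3, 16: $t3=2^16=18
after add $t2, $t2, 14: $t2=9+14=23
after xor $t2, $t2, 7: $t2=23^7=16
after sub $t7, $t7, 2: $t7=6-2=4
cmp $t7, 0  (cmp 4,0)
bgt again: taken
after xor $t3, $t3, 16: $t3=18^16=2
after add $t2, $t2, 14: $t2=16+14=30
after xor $t2, $t2, 7: $t2=30^7=25
after sub $t7, $t7, 2: $t7=4-2=2
cmp $t7, 0  (cmp 2,0)
bgt again: taken
after xor $t3, $t3, 16: $t3=2^16=18
after add $t2, $t2, 14: $t2=25+14=39
after xor $t2, $t2, 7: $t2=39^7=32
After step 18: $t3 = 18.

18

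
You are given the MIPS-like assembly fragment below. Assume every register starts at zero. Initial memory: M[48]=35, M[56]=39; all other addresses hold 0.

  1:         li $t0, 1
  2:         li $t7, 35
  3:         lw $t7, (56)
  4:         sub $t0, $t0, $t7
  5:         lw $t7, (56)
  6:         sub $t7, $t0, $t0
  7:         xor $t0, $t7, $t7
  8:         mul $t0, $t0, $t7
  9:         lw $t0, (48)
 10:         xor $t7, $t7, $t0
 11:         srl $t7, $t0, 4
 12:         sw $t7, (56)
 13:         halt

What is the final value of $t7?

2

after li $t0, 1: $t0=1
after li $t7, 35: $t7=35
after lw $t7, (56): $t7=M[56]=39
after sub $t0, $t0, $t7: $t0=1-39=-38
after lw $t7, (56): $t7=M[56]=39
after sub $t7, $t0, $t0: $t7=(-38)-(-38)=0
after xor $t0, $t7, $t7: $t0=0^0=0
after mul $t0, $t0, $t7: $t0=0*0=0
after lw $t0, (48): $t0=M[48]=35
after xor $t7, $t7, $t0: $t7=0^35=35
after srl $t7, $t0, 4: $t7=35>>4=2
sw $t7, (56) → M[56]=2
halt.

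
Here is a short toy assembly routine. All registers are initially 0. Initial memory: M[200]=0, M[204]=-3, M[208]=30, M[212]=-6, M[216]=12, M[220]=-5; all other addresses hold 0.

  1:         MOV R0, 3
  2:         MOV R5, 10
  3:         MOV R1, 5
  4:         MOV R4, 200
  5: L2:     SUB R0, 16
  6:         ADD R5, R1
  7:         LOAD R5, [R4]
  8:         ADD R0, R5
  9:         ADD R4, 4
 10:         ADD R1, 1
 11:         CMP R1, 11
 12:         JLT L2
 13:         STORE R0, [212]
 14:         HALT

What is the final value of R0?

-65

R0=3
R5=10
R1=5
R4=200
R0=3-16=-13
R5=10+5=15
R5=M[200]=0
R0=(-13)+0=-13
R4=200+4=204
R1=5+1=6
CMP R1, 11  (cmp 6,11)
JLT L2: taken
R0=(-13)-16=-29
R5=0+6=6
R5=M[204]=-3
R0=(-29)+(-3)=-32
R4=204+4=208
R1=6+1=7
CMP R1, 11  (cmp 7,11)
JLT L2: taken
R0=(-32)-16=-48
R5=(-3)+7=4
R5=M[208]=30
R0=(-48)+30=-18
R4=208+4=212
R1=7+1=8
CMP R1, 11  (cmp 8,11)
JLT L2: taken
R0=(-18)-16=-34
R5=30+8=38
R5=M[212]=-6
R0=(-34)+(-6)=-40
R4=212+4=216
R1=8+1=9
CMP R1, 11  (cmp 9,11)
JLT L2: taken
R0=(-40)-16=-56
R5=(-6)+9=3
R5=M[216]=12
R0=(-56)+12=-44
R4=216+4=220
R1=9+1=10
CMP R1, 11  (cmp 10,11)
JLT L2: taken
R0=(-44)-16=-60
R5=12+10=22
R5=M[220]=-5
R0=(-60)+(-5)=-65
R4=220+4=224
R1=10+1=11
CMP R1, 11  (cmp 11,11)
JLT L2: not taken
STORE R0, [212] → M[212]=-65
halt.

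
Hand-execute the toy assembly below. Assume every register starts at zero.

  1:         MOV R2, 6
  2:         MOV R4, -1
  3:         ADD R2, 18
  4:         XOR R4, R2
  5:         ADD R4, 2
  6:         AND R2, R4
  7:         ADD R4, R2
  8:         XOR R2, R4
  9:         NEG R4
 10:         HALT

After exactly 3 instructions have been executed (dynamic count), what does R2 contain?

24

after MOV R2, 6: R2=6
after MOV R4, -1: R4=-1
after ADD R2, 18: R2=6+18=24
After step 3: R2 = 24.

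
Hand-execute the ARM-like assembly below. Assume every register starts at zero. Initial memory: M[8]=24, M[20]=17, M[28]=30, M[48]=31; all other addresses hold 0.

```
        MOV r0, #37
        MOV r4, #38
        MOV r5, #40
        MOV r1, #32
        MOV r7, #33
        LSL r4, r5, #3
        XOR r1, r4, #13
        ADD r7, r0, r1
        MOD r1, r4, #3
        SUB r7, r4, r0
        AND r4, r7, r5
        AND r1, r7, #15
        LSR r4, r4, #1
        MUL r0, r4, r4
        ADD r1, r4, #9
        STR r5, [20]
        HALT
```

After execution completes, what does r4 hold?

4

after MOV r0, #37: r0=37
after MOV r4, #38: r4=38
after MOV r5, #40: r5=40
after MOV r1, #32: r1=32
after MOV r7, #33: r7=33
after LSL r4, r5, #3: r4=40<<3=320
after XOR r1, r4, #13: r1=320^13=333
after ADD r7, r0, r1: r7=37+333=370
after MOD r1, r4, #3: r1=320%3=2
after SUB r7, r4, r0: r7=320-37=283
after AND r4, r7, r5: r4=283&40=8
after AND r1, r7, #15: r1=283&15=11
after LSR r4, r4, #1: r4=8>>1=4
after MUL r0, r4, r4: r0=4*4=16
after ADD r1, r4, #9: r1=4+9=13
STR r5, [20] → M[20]=40
halt.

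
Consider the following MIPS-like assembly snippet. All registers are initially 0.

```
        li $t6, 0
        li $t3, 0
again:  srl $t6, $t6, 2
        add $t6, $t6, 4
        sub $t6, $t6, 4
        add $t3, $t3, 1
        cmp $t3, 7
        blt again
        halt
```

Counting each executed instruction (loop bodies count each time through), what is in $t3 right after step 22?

$t6=0
$t3=0
$t6=0>>2=0
$t6=0+4=4
$t6=4-4=0
$t3=0+1=1
cmp $t3, 7  (cmp 1,7)
blt again: taken
$t6=0>>2=0
$t6=0+4=4
$t6=4-4=0
$t3=1+1=2
cmp $t3, 7  (cmp 2,7)
blt again: taken
$t6=0>>2=0
$t6=0+4=4
$t6=4-4=0
$t3=2+1=3
cmp $t3, 7  (cmp 3,7)
blt again: taken
$t6=0>>2=0
$t6=0+4=4
After step 22: $t3 = 3.

3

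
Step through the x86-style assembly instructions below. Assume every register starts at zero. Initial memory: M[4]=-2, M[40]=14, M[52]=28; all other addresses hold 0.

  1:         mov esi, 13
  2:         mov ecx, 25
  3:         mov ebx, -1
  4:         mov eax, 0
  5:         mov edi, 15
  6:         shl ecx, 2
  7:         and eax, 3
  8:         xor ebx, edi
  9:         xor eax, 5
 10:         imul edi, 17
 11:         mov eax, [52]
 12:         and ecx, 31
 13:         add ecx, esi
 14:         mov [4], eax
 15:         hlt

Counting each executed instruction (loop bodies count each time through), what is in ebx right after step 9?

-16

mov esi, 13 → esi=13
mov ecx, 25 → ecx=25
mov ebx, -1 → ebx=-1
mov eax, 0 → eax=0
mov edi, 15 → edi=15
shl ecx, 2 → ecx=25<<2=100
and eax, 3 → eax=0&3=0
xor ebx, edi → ebx=(-1)^15=-16
xor eax, 5 → eax=0^5=5
After step 9: ebx = -16.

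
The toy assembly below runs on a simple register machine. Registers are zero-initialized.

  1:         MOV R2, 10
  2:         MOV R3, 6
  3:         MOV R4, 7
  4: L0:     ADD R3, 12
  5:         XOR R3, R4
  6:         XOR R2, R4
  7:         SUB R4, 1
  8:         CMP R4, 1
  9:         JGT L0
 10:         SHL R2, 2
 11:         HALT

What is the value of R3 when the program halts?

after MOV R2, 10: R2=10
after MOV R3, 6: R3=6
after MOV R4, 7: R4=7
after ADD R3, 12: R3=6+12=18
after XOR R3, R4: R3=18^7=21
after XOR R2, R4: R2=10^7=13
after SUB R4, 1: R4=7-1=6
CMP R4, 1  (cmp 6,1)
JGT L0: taken
after ADD R3, 12: R3=21+12=33
after XOR R3, R4: R3=33^6=39
after XOR R2, R4: R2=13^6=11
after SUB R4, 1: R4=6-1=5
CMP R4, 1  (cmp 5,1)
JGT L0: taken
after ADD R3, 12: R3=39+12=51
after XOR R3, R4: R3=51^5=54
after XOR R2, R4: R2=11^5=14
after SUB R4, 1: R4=5-1=4
CMP R4, 1  (cmp 4,1)
JGT L0: taken
after ADD R3, 12: R3=54+12=66
after XOR R3, R4: R3=66^4=70
after XOR R2, R4: R2=14^4=10
after SUB R4, 1: R4=4-1=3
CMP R4, 1  (cmp 3,1)
JGT L0: taken
after ADD R3, 12: R3=70+12=82
after XOR R3, R4: R3=82^3=81
after XOR R2, R4: R2=10^3=9
after SUB R4, 1: R4=3-1=2
CMP R4, 1  (cmp 2,1)
JGT L0: taken
after ADD R3, 12: R3=81+12=93
after XOR R3, R4: R3=93^2=95
after XOR R2, R4: R2=9^2=11
after SUB R4, 1: R4=2-1=1
CMP R4, 1  (cmp 1,1)
JGT L0: not taken
after SHL R2, 2: R2=11<<2=44
halt.

95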